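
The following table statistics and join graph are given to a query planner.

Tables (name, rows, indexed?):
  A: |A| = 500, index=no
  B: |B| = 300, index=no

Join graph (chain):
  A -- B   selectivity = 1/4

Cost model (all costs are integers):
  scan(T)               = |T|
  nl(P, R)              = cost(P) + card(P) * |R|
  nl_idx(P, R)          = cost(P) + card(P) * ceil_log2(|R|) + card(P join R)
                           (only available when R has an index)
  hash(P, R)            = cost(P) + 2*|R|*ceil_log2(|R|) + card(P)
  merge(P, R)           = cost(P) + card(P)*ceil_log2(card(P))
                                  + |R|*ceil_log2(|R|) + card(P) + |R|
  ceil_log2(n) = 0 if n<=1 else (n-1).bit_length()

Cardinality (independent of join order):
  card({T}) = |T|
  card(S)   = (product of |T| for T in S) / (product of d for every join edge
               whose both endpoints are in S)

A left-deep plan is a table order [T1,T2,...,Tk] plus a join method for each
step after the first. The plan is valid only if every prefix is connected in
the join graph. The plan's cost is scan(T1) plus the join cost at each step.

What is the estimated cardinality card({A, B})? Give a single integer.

Tables in S: A(500), B(300)
Edges inside S: A-B(d=4)
numerator = 500 * 300 = 150000
denominator = 4 = 4
card(S) = 150000 / 4 = 37500

37500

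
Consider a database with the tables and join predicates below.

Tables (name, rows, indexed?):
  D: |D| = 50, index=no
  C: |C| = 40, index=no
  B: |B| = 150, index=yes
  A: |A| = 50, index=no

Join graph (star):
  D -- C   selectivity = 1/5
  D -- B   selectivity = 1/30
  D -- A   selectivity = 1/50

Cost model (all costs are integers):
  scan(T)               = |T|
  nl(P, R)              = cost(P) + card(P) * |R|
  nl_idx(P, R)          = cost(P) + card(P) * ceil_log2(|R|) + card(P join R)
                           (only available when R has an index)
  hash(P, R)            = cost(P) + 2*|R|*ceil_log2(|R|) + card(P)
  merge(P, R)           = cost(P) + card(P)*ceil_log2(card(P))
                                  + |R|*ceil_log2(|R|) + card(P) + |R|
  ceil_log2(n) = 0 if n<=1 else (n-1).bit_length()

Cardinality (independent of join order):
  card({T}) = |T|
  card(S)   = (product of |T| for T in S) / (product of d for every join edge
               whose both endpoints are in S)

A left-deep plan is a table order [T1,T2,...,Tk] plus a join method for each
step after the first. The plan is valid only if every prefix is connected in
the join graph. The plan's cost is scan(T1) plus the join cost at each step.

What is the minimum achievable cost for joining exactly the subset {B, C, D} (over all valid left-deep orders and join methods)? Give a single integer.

1430

Selinger DP over subsets of {B,C,D}:
  {D}: scan cost=50, card=50
  {C}: scan cost=40, card=40
  {B}: scan cost=150, card=150
  {CD}: card=400; try (C,hash)→580, (D,merge)→670, (D,hash)→680, (C,merge)→680, (D,nl)→2040, (C,nl)→2050; best=580 via (C,hash)
  {BD}: card=250; try (B,nl_idx)→700, (D,hash)→900, (B,merge)→1750, (D,merge)→1850, (B,hash)→2500, (B,nl)→7550 …(+1); best=700 via (B,nl_idx)
  {BCD}: card=2000; try (C,hash)→1430, (C,merge)→3230, (B,hash)→3380, (B,nl_idx)→5780, (B,merge)→5930, (C,nl)→10700 …(+1); best=1430 via (C,hash)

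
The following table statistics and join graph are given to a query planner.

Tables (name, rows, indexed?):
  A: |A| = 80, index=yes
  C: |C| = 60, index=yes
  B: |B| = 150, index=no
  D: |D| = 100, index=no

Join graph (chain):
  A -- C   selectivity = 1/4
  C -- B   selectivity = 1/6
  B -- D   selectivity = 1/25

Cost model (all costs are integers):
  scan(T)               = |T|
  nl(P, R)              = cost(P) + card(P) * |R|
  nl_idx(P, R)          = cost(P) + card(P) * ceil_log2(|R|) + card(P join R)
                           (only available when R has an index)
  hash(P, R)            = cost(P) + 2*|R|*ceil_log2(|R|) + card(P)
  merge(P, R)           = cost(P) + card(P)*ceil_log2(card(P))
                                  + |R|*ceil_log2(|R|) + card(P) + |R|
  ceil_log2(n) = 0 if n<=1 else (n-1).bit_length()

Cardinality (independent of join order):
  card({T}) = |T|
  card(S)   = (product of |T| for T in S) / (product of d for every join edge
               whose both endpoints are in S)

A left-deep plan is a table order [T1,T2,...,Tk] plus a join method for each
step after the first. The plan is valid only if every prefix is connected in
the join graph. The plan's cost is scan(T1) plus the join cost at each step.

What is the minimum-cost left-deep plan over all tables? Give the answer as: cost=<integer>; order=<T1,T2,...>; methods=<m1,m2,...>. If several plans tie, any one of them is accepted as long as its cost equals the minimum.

Selinger DP (subsets sized 1..n):
  {A}: scan cost=80, card=80
  {C}: scan cost=60, card=60
  {B}: scan cost=150, card=150
  {D}: scan cost=100, card=100
  {AC}: card=1200; try (C,hash)→880, (A,merge)→1120, (C,merge)→1140, (A,hash)→1240, (A,nl_idx)→1680, (C,nl_idx)→1760 …(+2); best=880 via (C,hash)
  {BC}: card=1500; try (C,hash)→1020, (B,merge)→1830, (C,merge)→1920, (B,hash)→2520, (C,nl_idx)→2550, (B,nl)→9060 …(+1); best=1020 via (C,hash)
  {BD}: card=600; try (D,hash)→1700, (B,merge)→2250, (D,merge)→2300, (B,hash)→2600, (B,nl)→15100, (D,nl)→15150; best=1700 via (D,hash)
  {ABC}: card=30000; try (A,hash)→3640, (B,hash)→4480, (B,merge)→16630, (A,merge)→19660, (A,nl_idx)→41520, (A,nl)→121020 …(+1); best=3640 via (A,hash)
  {BCD}: card=6000; try (C,hash)→3020, (D,hash)→3920, (C,merge)→8720, (C,nl_idx)→11300, (D,merge)→19820, (C,nl)→37700 …(+1); best=3020 via (C,hash)
  {ABCD}: card=120000; try (A,hash)→10140, (D,hash)→35040, (A,merge)→87660, (A,nl_idx)→165020, (A,nl)→483020, (D,merge)→484440 …(+1); best=10140 via (A,hash)

cost=10140; order=B,D,C,A; methods=hash,hash,hash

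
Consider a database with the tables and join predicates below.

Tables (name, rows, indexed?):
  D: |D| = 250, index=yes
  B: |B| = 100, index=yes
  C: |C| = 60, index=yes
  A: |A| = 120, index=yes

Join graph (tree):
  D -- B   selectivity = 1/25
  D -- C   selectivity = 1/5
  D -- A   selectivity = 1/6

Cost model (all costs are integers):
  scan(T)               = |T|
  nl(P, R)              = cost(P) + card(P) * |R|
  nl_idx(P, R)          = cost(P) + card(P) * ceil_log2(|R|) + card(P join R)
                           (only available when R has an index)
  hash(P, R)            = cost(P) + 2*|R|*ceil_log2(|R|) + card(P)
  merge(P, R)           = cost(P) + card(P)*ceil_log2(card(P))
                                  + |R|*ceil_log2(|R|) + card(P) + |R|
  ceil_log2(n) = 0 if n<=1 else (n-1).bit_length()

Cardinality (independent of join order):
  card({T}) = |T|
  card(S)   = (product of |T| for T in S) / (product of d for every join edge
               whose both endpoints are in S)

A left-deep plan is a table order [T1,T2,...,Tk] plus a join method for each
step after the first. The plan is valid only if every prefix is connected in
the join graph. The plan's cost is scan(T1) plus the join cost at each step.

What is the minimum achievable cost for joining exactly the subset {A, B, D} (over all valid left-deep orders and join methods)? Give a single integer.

Selinger DP over subsets of {A,B,D}:
  {D}: scan cost=250, card=250
  {B}: scan cost=100, card=100
  {A}: scan cost=120, card=120
  {BD}: card=1000; try (D,nl_idx)→1900, (B,hash)→1900, (B,nl_idx)→3000, (D,merge)→3150, (B,merge)→3300, (D,hash)→4200 …(+2); best=1900 via (D,nl_idx)
  {AD}: card=5000; try (A,hash)→2180, (D,merge)→3330, (A,merge)→3460, (D,hash)→4240, (D,nl_idx)→6080, (A,nl_idx)→7000 …(+2); best=2180 via (A,hash)
  {ABD}: card=20000; try (A,hash)→4580, (B,hash)→8580, (A,merge)→13860, (A,nl_idx)→28900, (B,nl_idx)→57180, (B,merge)→72980 …(+2); best=4580 via (A,hash)

4580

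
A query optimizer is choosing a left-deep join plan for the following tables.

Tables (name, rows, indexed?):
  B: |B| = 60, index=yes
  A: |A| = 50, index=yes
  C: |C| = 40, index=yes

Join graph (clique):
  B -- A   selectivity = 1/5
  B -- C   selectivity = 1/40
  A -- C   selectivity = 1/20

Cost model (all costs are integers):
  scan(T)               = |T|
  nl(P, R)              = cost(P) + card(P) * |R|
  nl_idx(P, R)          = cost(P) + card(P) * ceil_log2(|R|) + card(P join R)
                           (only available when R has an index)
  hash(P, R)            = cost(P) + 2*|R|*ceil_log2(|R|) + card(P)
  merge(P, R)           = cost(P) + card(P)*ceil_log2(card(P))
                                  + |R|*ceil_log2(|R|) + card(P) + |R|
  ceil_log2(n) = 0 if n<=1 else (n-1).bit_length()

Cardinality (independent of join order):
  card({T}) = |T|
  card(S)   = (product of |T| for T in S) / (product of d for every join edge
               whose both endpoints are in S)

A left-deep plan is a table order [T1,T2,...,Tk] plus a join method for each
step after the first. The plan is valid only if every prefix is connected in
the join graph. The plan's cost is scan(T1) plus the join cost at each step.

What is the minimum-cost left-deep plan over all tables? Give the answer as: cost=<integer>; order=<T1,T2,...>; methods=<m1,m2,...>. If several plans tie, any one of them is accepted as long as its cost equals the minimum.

cost=730; order=C,B,A; methods=nl_idx,nl_idx

Selinger DP (subsets sized 1..n):
  {B}: scan cost=60, card=60
  {A}: scan cost=50, card=50
  {C}: scan cost=40, card=40
  {AB}: card=600; try (A,hash)→720, (B,hash)→820, (B,merge)→820, (A,merge)→830, (B,nl_idx)→950, (A,nl_idx)→1020 …(+2); best=720 via (A,hash)
  {BC}: card=60; try (B,nl_idx)→340, (C,nl_idx)→480, (C,hash)→600, (B,merge)→740, (C,merge)→760, (B,hash)→800 …(+2); best=340 via (B,nl_idx)
  {AC}: card=100; try (A,nl_idx)→380, (C,nl_idx)→450, (C,hash)→580, (A,merge)→670, (C,merge)→680, (A,hash)→680 …(+2); best=380 via (A,nl_idx)
  {ABC}: card=30; try (A,nl_idx)→730, (A,hash)→1000, (B,nl_idx)→1010, (A,merge)→1110, (B,hash)→1200, (B,merge)→1600 …(+6); best=730 via (A,nl_idx)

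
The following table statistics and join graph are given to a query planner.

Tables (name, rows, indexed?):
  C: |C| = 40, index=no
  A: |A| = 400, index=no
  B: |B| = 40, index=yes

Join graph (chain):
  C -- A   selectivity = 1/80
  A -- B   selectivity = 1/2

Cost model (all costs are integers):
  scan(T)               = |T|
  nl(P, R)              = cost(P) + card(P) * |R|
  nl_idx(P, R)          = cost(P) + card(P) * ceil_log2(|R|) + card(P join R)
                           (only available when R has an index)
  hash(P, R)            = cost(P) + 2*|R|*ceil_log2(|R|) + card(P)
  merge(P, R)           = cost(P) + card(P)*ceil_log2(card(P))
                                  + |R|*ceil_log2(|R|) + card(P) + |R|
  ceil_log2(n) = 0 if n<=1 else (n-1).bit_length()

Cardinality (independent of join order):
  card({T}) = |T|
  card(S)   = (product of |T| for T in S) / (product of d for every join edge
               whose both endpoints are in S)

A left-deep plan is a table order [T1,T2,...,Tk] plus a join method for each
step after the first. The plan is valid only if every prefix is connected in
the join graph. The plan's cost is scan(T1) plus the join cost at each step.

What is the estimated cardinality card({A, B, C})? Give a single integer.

Tables in S: A(400), B(40), C(40)
Edges inside S: C-A(d=80), A-B(d=2)
numerator = 400 * 40 * 40 = 640000
denominator = 80 * 2 = 160
card(S) = 640000 / 160 = 4000

4000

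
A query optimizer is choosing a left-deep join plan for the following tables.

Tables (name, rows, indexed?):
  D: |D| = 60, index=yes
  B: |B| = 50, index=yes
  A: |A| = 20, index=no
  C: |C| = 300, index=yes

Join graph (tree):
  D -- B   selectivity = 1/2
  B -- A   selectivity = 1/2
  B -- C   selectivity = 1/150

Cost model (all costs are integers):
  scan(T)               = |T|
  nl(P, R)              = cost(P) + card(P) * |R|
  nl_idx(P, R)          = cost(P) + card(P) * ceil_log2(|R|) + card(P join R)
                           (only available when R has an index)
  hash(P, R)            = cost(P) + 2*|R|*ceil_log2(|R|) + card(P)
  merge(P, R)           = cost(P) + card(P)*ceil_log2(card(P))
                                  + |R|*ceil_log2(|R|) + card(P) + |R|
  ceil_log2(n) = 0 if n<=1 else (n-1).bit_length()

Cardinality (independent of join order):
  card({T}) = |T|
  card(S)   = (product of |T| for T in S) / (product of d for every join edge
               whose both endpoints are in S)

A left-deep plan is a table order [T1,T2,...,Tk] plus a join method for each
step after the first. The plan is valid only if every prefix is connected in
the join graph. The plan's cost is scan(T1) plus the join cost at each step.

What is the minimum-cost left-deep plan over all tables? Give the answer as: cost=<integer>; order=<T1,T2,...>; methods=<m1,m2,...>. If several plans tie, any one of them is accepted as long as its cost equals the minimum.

Selinger DP (subsets sized 1..n):
  {D}: scan cost=60, card=60
  {B}: scan cost=50, card=50
  {A}: scan cost=20, card=20
  {C}: scan cost=300, card=300
  {BD}: card=1500; try (B,hash)→720, (D,hash)→820, (D,merge)→820, (B,merge)→830, (D,nl_idx)→1850, (B,nl_idx)→1920 …(+2); best=720 via (B,hash)
  {AB}: card=500; try (A,hash)→300, (B,merge)→490, (A,merge)→520, (B,hash)→640, (B,nl_idx)→640, (B,nl)→1020 …(+1); best=300 via (A,hash)
  {BC}: card=100; try (C,nl_idx)→600, (B,hash)→1200, (B,nl_idx)→2200, (C,merge)→3400, (B,merge)→3650, (C,hash)→5500 …(+2); best=600 via (C,nl_idx)
  {ABD}: card=15000; try (D,hash)→1520, (A,hash)→2420, (D,merge)→5720, (D,nl_idx)→18300, (A,merge)→18840, (D,nl)→30300 …(+1); best=1520 via (D,hash)
  {BCD}: card=3000; try (D,hash)→1420, (D,merge)→1820, (D,nl_idx)→4200, (D,nl)→6600, (C,hash)→7620, (C,nl_idx)→17220 …(+2); best=1420 via (D,hash)
  {ABC}: card=1000; try (A,hash)→900, (A,merge)→1520, (A,nl)→2600, (C,nl_idx)→5800, (C,hash)→6200, (C,merge)→8300 …(+1); best=900 via (A,hash)
  {ABCD}: card=30000; try (D,hash)→2620, (A,hash)→4620, (D,merge)→12320, (C,hash)→21920, (D,nl_idx)→36900, (A,merge)→40540 …(+5); best=2620 via (D,hash)

cost=2620; order=B,C,A,D; methods=nl_idx,hash,hash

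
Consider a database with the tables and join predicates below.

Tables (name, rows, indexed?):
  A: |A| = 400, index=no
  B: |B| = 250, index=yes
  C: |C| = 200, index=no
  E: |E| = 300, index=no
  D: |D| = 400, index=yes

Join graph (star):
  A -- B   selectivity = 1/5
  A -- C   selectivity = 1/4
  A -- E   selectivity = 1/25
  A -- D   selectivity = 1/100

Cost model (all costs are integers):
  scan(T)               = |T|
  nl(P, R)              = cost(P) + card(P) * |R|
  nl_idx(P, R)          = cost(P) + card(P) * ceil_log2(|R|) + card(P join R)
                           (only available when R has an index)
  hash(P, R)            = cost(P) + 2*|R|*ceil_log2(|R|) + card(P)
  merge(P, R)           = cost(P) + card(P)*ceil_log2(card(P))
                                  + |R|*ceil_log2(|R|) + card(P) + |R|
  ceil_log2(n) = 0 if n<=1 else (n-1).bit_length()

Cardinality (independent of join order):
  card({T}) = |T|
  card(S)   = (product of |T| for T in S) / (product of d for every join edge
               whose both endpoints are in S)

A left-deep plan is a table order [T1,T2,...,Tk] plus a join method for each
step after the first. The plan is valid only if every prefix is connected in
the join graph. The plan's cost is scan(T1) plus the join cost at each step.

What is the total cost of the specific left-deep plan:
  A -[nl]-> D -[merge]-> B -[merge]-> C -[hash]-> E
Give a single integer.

5629050

step 1: scan A: cost=400, card=400
step 2: join D via nl
    card(P join D) = 400*400/(100) = 1600
    cost = 400 + 400*400 = 160400
step 3: join B via merge
    card(P join B) = 1600*250/(5) = 80000
    cost = 160400 + 1600*11 + 250*8 + 1600 + 250 = 181850
step 4: join C via merge
    card(P join C) = 80000*200/(4) = 4000000
    cost = 181850 + 80000*17 + 200*8 + 80000 + 200 = 1623650
step 5: join E via hash
    card(P join E) = 4000000*300/(25) = 48000000
    cost = 1623650 + 2*300*9 + 4000000 = 5629050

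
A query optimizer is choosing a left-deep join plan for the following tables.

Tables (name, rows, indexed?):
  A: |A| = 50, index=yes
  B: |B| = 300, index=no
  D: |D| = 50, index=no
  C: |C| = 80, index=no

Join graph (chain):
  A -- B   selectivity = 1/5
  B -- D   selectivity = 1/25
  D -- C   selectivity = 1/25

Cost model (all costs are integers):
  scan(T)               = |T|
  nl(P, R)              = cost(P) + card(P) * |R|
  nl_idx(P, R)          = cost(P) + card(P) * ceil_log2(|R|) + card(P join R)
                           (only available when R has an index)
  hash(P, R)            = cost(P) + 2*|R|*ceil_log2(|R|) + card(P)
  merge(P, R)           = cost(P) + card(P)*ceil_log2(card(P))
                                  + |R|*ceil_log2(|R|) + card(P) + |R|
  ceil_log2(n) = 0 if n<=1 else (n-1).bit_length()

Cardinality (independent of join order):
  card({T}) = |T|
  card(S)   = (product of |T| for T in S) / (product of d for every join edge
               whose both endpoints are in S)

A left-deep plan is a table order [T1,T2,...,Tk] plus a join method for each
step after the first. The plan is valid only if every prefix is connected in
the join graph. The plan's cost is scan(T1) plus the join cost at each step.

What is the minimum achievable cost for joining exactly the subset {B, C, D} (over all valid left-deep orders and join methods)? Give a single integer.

Selinger DP over subsets of {B,C,D}:
  {B}: scan cost=300, card=300
  {D}: scan cost=50, card=50
  {C}: scan cost=80, card=80
  {BD}: card=600; try (D,hash)→1200, (B,merge)→3400, (D,merge)→3650, (B,hash)→5500, (B,nl)→15050, (D,nl)→15300; best=1200 via (D,hash)
  {CD}: card=160; try (D,hash)→760, (C,merge)→1040, (D,merge)→1070, (C,hash)→1220, (C,nl)→4050, (D,nl)→4080; best=760 via (D,hash)
  {BCD}: card=1920; try (C,hash)→2920, (B,merge)→5200, (B,hash)→6320, (C,merge)→8440, (B,nl)→48760, (C,nl)→49200; best=2920 via (C,hash)

2920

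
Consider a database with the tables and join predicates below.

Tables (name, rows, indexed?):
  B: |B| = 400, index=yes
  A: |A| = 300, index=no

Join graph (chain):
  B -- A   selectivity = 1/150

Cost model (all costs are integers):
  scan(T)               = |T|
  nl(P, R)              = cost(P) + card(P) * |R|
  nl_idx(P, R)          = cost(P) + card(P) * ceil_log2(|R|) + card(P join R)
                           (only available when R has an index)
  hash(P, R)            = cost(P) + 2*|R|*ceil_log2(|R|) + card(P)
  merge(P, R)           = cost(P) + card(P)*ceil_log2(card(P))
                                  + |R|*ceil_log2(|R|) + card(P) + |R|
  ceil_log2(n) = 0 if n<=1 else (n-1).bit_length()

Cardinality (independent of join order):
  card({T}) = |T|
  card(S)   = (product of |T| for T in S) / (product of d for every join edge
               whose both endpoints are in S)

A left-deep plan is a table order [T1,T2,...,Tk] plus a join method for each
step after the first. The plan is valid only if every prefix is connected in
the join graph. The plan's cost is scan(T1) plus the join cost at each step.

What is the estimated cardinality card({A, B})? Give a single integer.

800

Tables in S: A(300), B(400)
Edges inside S: B-A(d=150)
numerator = 300 * 400 = 120000
denominator = 150 = 150
card(S) = 120000 / 150 = 800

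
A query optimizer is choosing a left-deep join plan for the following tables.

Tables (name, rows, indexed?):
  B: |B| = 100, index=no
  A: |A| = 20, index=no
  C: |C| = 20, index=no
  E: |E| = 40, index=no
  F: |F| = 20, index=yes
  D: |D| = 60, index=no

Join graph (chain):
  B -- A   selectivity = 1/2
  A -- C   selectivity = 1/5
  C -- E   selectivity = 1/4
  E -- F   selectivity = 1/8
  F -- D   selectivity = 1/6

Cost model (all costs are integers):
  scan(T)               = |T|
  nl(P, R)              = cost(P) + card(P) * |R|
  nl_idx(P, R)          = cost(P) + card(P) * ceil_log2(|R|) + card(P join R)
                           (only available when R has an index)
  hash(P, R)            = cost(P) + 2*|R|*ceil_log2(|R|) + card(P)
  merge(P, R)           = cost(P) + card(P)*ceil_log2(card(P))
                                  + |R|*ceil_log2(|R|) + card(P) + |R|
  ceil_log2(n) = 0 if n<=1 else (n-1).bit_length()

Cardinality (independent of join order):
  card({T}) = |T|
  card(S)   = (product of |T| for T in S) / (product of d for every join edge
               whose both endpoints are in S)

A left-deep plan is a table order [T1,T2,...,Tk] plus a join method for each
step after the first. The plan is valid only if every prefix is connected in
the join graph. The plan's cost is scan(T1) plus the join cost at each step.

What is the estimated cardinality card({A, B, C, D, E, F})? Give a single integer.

1000000

Tables in S: A(20), B(100), C(20), D(60), E(40), F(20)
Edges inside S: B-A(d=2), A-C(d=5), C-E(d=4), E-F(d=8), F-D(d=6)
numerator = 20 * 100 * 20 * 60 * 40 * 20 = 1920000000
denominator = 2 * 5 * 4 * 8 * 6 = 1920
card(S) = 1920000000 / 1920 = 1000000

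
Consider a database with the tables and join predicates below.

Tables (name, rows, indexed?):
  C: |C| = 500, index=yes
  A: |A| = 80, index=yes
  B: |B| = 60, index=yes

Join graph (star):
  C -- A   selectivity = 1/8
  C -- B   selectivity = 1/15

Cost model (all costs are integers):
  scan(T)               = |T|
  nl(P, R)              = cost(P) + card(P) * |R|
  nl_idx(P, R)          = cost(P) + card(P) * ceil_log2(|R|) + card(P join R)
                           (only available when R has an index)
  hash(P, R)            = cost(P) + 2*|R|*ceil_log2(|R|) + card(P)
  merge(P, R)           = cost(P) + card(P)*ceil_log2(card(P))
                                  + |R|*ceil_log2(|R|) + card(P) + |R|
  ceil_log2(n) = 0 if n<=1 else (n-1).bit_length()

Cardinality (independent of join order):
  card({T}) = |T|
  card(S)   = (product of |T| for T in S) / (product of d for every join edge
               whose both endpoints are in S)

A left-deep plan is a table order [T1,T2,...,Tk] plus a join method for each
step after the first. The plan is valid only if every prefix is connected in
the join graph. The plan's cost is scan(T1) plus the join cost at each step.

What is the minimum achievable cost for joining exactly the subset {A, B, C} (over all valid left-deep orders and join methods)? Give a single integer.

4840

Selinger DP over subsets of {A,B,C}:
  {C}: scan cost=500, card=500
  {A}: scan cost=80, card=80
  {B}: scan cost=60, card=60
  {AC}: card=5000; try (A,hash)→2120, (C,merge)→5720, (C,nl_idx)→5800, (A,merge)→6140, (A,nl_idx)→9000, (C,hash)→9160 …(+2); best=2120 via (A,hash)
  {BC}: card=2000; try (B,hash)→1720, (C,nl_idx)→2600, (C,merge)→5480, (B,nl_idx)→5500, (B,merge)→5920, (C,hash)→9120 …(+2); best=1720 via (B,hash)
  {ABC}: card=20000; try (A,hash)→4840, (B,hash)→7840, (A,merge)→26360, (A,nl_idx)→35720, (B,nl_idx)→52120, (B,merge)→72540 …(+2); best=4840 via (A,hash)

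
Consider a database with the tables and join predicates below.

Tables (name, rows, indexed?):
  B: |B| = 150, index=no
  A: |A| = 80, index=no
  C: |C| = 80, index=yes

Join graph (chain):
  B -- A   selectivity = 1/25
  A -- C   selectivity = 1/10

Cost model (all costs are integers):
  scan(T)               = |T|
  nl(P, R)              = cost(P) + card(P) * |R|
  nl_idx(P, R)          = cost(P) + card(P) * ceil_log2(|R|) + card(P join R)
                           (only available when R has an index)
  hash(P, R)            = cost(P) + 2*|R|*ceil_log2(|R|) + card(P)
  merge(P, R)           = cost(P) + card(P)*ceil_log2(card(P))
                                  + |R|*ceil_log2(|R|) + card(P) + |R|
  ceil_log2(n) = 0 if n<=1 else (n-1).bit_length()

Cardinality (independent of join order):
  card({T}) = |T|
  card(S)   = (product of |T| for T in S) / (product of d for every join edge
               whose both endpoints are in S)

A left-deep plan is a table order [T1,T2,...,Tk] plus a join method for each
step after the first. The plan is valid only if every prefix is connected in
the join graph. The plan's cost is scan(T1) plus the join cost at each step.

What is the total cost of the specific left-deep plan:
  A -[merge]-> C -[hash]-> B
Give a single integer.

4400

step 1: scan A: cost=80, card=80
step 2: join C via merge
    card(P join C) = 80*80/(10) = 640
    cost = 80 + 80*7 + 80*7 + 80 + 80 = 1360
step 3: join B via hash
    card(P join B) = 640*150/(25) = 3840
    cost = 1360 + 2*150*8 + 640 = 4400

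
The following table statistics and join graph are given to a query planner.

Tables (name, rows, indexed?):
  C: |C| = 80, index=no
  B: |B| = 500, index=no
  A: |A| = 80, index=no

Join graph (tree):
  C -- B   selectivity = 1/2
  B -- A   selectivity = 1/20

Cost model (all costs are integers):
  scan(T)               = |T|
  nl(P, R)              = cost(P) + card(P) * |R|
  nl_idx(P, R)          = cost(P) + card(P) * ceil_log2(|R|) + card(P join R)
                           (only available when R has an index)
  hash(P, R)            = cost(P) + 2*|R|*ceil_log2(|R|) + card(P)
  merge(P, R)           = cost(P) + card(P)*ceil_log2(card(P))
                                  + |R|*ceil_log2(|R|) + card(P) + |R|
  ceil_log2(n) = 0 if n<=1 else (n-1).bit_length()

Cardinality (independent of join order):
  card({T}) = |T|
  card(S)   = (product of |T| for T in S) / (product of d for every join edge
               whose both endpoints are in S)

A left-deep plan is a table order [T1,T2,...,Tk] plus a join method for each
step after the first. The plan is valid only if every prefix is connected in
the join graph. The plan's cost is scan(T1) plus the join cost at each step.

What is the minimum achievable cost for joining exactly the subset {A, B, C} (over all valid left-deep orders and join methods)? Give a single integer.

Selinger DP over subsets of {A,B,C}:
  {C}: scan cost=80, card=80
  {B}: scan cost=500, card=500
  {A}: scan cost=80, card=80
  {BC}: card=20000; try (C,hash)→2120, (B,merge)→5720, (C,merge)→6140, (B,hash)→9160, (B,nl)→40080, (C,nl)→40500; best=2120 via (C,hash)
  {AB}: card=2000; try (A,hash)→2120, (B,merge)→5720, (A,merge)→6140, (B,hash)→9160, (B,nl)→40080, (A,nl)→40500; best=2120 via (A,hash)
  {ABC}: card=80000; try (C,hash)→5240, (A,hash)→23240, (C,merge)→26760, (C,nl)→162120, (A,merge)→322760, (A,nl)→1602120; best=5240 via (C,hash)

5240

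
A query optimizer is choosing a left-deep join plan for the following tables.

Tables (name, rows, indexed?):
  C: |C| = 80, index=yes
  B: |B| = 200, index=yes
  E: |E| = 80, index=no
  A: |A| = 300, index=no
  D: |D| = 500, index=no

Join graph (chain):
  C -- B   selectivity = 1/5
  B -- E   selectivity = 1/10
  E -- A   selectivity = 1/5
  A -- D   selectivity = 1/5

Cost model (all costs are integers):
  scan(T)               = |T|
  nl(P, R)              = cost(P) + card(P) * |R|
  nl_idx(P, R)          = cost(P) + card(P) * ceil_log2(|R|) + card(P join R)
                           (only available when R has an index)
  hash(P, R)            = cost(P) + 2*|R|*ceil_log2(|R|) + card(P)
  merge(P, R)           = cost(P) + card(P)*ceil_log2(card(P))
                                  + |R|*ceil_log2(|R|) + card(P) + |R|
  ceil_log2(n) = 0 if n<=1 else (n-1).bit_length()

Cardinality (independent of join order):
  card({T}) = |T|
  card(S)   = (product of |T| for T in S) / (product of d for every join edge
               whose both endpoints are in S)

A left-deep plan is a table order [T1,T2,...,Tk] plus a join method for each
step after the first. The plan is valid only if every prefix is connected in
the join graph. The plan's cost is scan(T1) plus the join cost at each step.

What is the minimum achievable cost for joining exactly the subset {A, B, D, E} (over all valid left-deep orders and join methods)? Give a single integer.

113520

Selinger DP over subsets of {A,B,D,E}:
  {B}: scan cost=200, card=200
  {E}: scan cost=80, card=80
  {A}: scan cost=300, card=300
  {D}: scan cost=500, card=500
  {BE}: card=1600; try (E,hash)→1520, (B,nl_idx)→2320, (B,merge)→2520, (E,merge)→2640, (B,hash)→3360, (B,nl)→16080 …(+1); best=1520 via (E,hash)
  {AE}: card=4800; try (E,hash)→1720, (A,merge)→3720, (E,merge)→3940, (A,hash)→5560, (A,nl)→24080, (E,nl)→24300; best=1720 via (E,hash)
  {AD}: card=30000; try (A,hash)→6400, (D,merge)→8300, (A,merge)→8500, (D,hash)→9600, (D,nl)→150300, (A,nl)→150500; best=6400 via (A,hash)
  {ABE}: card=96000; try (A,hash)→8520, (B,hash)→9720, (A,merge)→23720, (B,merge)→70720, (B,nl_idx)→136120, (A,nl)→481520 …(+1); best=8520 via (A,hash)
  {ADE}: card=480000; try (D,hash)→15520, (E,hash)→37520, (D,merge)→73920, (E,merge)→487040, (D,nl)→2401720, (E,nl)→2406400; best=15520 via (D,hash)
  {ABDE}: card=9600000; try (D,hash)→113520, (B,hash)→498720, (D,merge)→1741520, (B,merge)→9617320, (B,nl_idx)→13455520, (D,nl)→48008520 …(+1); best=113520 via (D,hash)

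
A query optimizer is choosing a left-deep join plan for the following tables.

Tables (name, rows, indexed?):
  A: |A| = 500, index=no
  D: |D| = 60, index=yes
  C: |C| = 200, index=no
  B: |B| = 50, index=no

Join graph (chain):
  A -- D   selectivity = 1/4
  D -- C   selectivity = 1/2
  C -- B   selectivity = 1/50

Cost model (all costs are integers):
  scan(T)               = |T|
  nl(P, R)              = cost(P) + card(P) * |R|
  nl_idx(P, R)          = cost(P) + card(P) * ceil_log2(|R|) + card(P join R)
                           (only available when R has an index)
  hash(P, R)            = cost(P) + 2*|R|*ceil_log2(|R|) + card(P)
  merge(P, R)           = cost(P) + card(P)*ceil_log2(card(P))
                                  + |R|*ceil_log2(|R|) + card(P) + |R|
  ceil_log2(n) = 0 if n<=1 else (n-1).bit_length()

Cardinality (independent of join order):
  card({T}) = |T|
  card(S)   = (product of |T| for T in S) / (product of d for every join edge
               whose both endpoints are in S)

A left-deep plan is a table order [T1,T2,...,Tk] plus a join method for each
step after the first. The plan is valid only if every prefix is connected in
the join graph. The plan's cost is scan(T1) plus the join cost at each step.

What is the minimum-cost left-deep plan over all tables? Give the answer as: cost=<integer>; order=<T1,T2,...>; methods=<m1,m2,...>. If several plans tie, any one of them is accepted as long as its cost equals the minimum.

cost=16920; order=C,B,D,A; methods=hash,hash,hash

Selinger DP (subsets sized 1..n):
  {A}: scan cost=500, card=500
  {D}: scan cost=60, card=60
  {C}: scan cost=200, card=200
  {B}: scan cost=50, card=50
  {AD}: card=7500; try (D,hash)→1720, (A,merge)→5480, (D,merge)→5920, (A,hash)→9120, (D,nl_idx)→11000, (A,nl)→30060 …(+1); best=1720 via (D,hash)
  {CD}: card=6000; try (D,hash)→1120, (C,merge)→2280, (D,merge)→2420, (C,hash)→3320, (D,nl_idx)→7400, (C,nl)→12060 …(+1); best=1120 via (D,hash)
  {BC}: card=200; try (B,hash)→1000, (C,merge)→2200, (B,merge)→2350, (C,hash)→3300, (C,nl)→10050, (B,nl)→10200; best=1000 via (B,hash)
  {ACD}: card=750000; try (C,hash)→12420, (A,hash)→16120, (A,merge)→90120, (C,merge)→108520, (C,nl)→1501720, (A,nl)→3001120; best=12420 via (C,hash)
  {BCD}: card=6000; try (D,hash)→1920, (D,merge)→3220, (B,hash)→7720, (D,nl_idx)→8200, (D,nl)→13000, (B,merge)→85470 …(+1); best=1920 via (D,hash)
  {ABCD}: card=750000; try (A,hash)→16920, (A,merge)→90920, (B,hash)→763020, (A,nl)→3001920, (B,merge)→15762770, (B,nl)→37512420; best=16920 via (A,hash)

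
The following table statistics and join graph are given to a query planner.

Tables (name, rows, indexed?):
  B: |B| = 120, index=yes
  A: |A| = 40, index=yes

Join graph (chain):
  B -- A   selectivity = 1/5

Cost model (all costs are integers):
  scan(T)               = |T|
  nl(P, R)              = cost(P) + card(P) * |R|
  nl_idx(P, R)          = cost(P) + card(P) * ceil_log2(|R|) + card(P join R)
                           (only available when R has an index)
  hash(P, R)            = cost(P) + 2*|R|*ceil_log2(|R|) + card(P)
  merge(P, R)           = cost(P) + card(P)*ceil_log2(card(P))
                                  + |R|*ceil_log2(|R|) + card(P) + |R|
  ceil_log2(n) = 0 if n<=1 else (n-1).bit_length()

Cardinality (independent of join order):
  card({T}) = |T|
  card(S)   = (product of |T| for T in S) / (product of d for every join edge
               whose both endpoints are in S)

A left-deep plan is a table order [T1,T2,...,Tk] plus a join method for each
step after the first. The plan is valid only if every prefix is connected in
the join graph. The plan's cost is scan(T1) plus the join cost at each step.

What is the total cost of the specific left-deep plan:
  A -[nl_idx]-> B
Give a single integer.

step 1: scan A: cost=40, card=40
step 2: join B via nl_idx
    card(P join B) = 40*120/(5) = 960
    cost = 40 + 40*7 + 960 = 1280

1280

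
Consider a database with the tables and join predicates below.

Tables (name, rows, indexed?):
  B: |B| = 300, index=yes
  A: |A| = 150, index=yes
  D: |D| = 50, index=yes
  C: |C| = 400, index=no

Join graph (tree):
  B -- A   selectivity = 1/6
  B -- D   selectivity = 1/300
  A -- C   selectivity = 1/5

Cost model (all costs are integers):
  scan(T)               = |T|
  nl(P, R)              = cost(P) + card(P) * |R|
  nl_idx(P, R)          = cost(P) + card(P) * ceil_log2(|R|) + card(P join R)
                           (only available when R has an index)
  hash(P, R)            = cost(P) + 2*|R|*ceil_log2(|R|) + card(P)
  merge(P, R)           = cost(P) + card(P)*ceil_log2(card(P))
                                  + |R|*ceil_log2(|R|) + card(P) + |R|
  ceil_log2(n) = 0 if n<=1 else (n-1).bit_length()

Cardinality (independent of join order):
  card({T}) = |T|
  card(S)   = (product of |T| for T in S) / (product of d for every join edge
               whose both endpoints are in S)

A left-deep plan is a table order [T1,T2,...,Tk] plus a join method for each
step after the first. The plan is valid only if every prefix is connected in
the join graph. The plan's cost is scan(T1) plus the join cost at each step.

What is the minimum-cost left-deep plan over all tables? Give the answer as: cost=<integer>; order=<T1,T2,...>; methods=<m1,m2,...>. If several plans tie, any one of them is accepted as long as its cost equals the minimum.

Selinger DP (subsets sized 1..n):
  {B}: scan cost=300, card=300
  {A}: scan cost=150, card=150
  {D}: scan cost=50, card=50
  {C}: scan cost=400, card=400
  {AB}: card=7500; try (A,hash)→3000, (B,merge)→4500, (A,merge)→4650, (B,hash)→5700, (B,nl_idx)→9000, (A,nl_idx)→10200 …(+2); best=3000 via (A,hash)
  {BD}: card=50; try (B,nl_idx)→550, (D,hash)→1200, (D,nl_idx)→2150, (B,merge)→3400, (D,merge)→3650, (B,hash)→5500 …(+2); best=550 via (B,nl_idx)
  {AC}: card=12000; try (A,hash)→3200, (C,merge)→5500, (A,merge)→5750, (C,hash)→7500, (A,nl_idx)→15600, (C,nl)→60150 …(+1); best=3200 via (A,hash)
  {ABD}: card=1250; try (A,nl_idx)→2200, (A,merge)→2250, (A,hash)→3000, (A,nl)→8050, (D,hash)→11100, (D,nl_idx)→49250 …(+2); best=2200 via (A,nl_idx)
  {ABC}: card=600000; try (C,hash)→17700, (B,hash)→20600, (C,merge)→112000, (B,merge)→186200, (B,nl_idx)→711200, (C,nl)→3003000 …(+1); best=17700 via (C,hash)
  {ABCD}: card=100000; try (C,hash)→10650, (C,merge)→21200, (C,nl)→502200, (D,hash)→618300, (D,nl_idx)→3717700, (D,merge)→12618050 …(+1); best=10650 via (C,hash)

cost=10650; order=D,B,A,C; methods=nl_idx,nl_idx,hash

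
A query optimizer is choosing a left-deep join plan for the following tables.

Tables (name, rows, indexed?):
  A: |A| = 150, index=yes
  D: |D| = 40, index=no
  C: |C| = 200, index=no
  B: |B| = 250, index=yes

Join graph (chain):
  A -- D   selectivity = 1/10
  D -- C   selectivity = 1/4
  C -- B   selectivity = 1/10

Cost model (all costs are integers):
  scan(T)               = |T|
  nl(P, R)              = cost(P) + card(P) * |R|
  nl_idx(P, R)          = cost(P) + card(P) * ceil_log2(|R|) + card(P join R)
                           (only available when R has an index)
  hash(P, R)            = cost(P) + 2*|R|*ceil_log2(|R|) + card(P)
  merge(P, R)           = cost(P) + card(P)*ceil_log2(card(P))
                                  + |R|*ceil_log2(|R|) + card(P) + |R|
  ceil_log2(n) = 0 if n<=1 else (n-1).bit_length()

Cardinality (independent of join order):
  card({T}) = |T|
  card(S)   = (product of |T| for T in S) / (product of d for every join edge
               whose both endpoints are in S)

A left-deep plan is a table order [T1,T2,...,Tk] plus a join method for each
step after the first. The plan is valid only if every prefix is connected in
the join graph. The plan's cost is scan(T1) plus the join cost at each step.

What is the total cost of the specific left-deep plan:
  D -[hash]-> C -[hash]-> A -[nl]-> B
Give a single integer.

7507680

step 1: scan D: cost=40, card=40
step 2: join C via hash
    card(P join C) = 40*200/(4) = 2000
    cost = 40 + 2*200*8 + 40 = 3280
step 3: join A via hash
    card(P join A) = 2000*150/(10) = 30000
    cost = 3280 + 2*150*8 + 2000 = 7680
step 4: join B via nl
    card(P join B) = 30000*250/(10) = 750000
    cost = 7680 + 30000*250 = 7507680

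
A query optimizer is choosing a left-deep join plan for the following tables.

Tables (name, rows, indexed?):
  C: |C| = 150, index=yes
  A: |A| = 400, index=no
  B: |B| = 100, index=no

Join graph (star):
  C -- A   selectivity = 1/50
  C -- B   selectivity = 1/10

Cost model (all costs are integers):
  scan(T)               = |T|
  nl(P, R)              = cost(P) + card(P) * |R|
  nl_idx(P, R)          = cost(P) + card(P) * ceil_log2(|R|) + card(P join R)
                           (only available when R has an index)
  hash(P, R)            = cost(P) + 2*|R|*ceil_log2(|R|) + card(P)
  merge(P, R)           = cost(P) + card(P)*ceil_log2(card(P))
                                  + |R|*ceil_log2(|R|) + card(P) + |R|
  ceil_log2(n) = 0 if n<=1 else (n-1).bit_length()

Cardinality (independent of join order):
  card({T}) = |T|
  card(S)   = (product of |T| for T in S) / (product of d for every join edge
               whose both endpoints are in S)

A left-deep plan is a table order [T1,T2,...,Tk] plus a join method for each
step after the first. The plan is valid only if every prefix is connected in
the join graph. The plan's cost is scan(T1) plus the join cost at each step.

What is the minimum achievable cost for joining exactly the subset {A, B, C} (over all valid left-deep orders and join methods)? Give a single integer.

5800

Selinger DP over subsets of {A,B,C}:
  {C}: scan cost=150, card=150
  {A}: scan cost=400, card=400
  {B}: scan cost=100, card=100
  {AC}: card=1200; try (C,hash)→3200, (C,nl_idx)→4800, (A,merge)→5500, (C,merge)→5750, (A,hash)→7500, (A,nl)→60150 …(+1); best=3200 via (C,hash)
  {BC}: card=1500; try (B,hash)→1700, (C,merge)→2250, (B,merge)→2300, (C,nl_idx)→2400, (C,hash)→2600, (C,nl)→15100 …(+1); best=1700 via (B,hash)
  {ABC}: card=12000; try (B,hash)→5800, (A,hash)→10400, (B,merge)→18400, (A,merge)→23700, (B,nl)→123200, (A,nl)→601700; best=5800 via (B,hash)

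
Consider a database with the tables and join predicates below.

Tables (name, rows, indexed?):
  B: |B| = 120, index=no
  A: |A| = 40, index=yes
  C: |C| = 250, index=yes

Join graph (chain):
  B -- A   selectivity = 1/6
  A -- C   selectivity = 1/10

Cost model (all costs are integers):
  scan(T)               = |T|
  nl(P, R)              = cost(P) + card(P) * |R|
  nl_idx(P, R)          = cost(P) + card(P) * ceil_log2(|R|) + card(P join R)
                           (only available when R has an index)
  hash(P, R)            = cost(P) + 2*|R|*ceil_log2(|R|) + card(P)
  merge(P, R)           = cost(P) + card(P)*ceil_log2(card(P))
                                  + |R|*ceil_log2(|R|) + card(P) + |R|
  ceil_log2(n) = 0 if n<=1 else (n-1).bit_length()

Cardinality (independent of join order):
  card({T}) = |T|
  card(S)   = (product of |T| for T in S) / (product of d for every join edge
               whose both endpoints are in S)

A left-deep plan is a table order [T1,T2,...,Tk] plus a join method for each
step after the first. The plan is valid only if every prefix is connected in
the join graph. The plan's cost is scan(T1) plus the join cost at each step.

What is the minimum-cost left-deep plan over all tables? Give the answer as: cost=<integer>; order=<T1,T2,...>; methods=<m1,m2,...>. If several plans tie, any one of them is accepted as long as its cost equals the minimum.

cost=3660; order=C,A,B; methods=hash,hash

Selinger DP (subsets sized 1..n):
  {B}: scan cost=120, card=120
  {A}: scan cost=40, card=40
  {C}: scan cost=250, card=250
  {AB}: card=800; try (A,hash)→720, (B,merge)→1280, (A,merge)→1360, (A,nl_idx)→1640, (B,hash)→1760, (B,nl)→4840 …(+1); best=720 via (A,hash)
  {AC}: card=1000; try (A,hash)→980, (C,nl_idx)→1360, (C,merge)→2570, (A,nl_idx)→2750, (A,merge)→2780, (C,hash)→4080 …(+2); best=980 via (A,hash)
  {ABC}: card=20000; try (B,hash)→3660, (C,hash)→5520, (C,merge)→11770, (B,merge)→12940, (C,nl_idx)→27120, (B,nl)→120980 …(+1); best=3660 via (B,hash)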